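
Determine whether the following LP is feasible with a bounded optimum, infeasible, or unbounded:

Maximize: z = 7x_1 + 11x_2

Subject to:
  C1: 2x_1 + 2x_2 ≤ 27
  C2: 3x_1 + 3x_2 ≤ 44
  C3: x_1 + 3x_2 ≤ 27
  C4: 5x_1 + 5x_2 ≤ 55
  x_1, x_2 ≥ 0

Feasible with a bounded optimal solution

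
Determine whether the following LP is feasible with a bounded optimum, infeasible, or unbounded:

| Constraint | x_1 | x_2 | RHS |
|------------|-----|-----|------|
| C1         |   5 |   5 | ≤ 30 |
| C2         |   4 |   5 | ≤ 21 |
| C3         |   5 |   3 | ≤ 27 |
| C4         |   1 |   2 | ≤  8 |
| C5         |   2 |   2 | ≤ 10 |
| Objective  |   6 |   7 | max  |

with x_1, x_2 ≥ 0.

Feasible with a bounded optimal solution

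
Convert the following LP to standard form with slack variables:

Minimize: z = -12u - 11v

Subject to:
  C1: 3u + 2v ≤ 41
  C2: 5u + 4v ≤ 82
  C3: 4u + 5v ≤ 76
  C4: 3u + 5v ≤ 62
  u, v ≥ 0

min z = -12u - 11v

s.t.
  3u + 2v + s1 = 41
  5u + 4v + s2 = 82
  4u + 5v + s3 = 76
  3u + 5v + s4 = 62
  u, v, s1, s2, s3, s4 ≥ 0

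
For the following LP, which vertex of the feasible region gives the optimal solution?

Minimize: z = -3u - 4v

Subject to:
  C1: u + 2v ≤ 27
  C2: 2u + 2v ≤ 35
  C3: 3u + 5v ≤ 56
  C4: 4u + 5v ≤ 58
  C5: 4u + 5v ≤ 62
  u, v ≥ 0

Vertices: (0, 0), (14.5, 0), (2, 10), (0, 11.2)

Evaluate the objective at each vertex of the feasible region:
  z(0, 0) = 0
  z(14.5, 0) = -43.5
  z(2, 10) = -46  ←
  z(0, 11.2) = -44.8
The minimum is at u = 2, v = 10.

(2, 10)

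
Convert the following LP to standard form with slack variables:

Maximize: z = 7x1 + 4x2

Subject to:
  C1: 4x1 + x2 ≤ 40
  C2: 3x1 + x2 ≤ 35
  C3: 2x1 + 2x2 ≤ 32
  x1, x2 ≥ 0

max z = 7x1 + 4x2

s.t.
  4x1 + x2 + s1 = 40
  3x1 + x2 + s2 = 35
  2x1 + 2x2 + s3 = 32
  x1, x2, s1, s2, s3 ≥ 0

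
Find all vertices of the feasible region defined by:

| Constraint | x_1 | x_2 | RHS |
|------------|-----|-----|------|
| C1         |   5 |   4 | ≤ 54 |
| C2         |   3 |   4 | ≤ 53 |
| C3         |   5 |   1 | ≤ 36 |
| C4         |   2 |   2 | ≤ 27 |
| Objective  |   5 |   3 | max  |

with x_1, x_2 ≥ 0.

(0, 0), (7.2, 0), (6, 6), (0.5, 12.88), (0, 13.25)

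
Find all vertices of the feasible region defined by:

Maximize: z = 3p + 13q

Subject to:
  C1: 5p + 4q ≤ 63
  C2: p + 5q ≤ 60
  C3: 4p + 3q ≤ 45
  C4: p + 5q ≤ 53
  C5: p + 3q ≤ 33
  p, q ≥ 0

(0, 0), (11.25, 0), (4, 9.667), (3, 10), (0, 10.6)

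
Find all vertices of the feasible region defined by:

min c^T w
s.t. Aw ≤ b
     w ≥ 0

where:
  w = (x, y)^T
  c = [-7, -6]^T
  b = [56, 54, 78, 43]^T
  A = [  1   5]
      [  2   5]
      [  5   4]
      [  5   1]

(0, 0), (8.6, 0), (7, 8), (0, 10.8)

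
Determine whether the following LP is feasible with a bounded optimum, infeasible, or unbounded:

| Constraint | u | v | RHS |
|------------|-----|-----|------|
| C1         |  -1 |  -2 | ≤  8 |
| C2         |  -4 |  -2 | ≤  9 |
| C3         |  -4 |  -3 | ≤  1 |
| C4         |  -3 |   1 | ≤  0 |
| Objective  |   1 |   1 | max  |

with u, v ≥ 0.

Unbounded (objective can increase without bound)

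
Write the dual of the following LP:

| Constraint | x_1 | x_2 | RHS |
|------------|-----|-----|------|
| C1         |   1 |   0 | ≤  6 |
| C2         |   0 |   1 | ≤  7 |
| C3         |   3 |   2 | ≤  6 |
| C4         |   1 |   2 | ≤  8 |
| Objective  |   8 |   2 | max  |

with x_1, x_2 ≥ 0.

Primal max cᵀx s.t. Ax ≤ b, x ≥ 0  →  Dual min bᵀy s.t. Aᵀy ≥ c, y ≥ 0.

Minimize: z = 6y1 + 7y2 + 6y3 + 8y4

Subject to:
  y1 + 3y3 + y4 ≥ 8
  y2 + 2y3 + 2y4 ≥ 2
  y1, y2, y3, y4 ≥ 0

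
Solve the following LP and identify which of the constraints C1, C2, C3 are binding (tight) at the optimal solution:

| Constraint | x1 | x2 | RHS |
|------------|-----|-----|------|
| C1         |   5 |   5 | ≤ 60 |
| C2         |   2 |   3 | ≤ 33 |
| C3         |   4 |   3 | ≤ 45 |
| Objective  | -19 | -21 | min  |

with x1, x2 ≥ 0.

At x1 = 3, x2 = 9, compute slack b - a·x for each constraint:
  C1: 60 − 60 = 0  (binding)
  C2: 33 − 33 = 0  (binding)
  C3: 45 − 39 = 6  (slack)

Optimal: x1 = 3, x2 = 9
Binding: C1, C2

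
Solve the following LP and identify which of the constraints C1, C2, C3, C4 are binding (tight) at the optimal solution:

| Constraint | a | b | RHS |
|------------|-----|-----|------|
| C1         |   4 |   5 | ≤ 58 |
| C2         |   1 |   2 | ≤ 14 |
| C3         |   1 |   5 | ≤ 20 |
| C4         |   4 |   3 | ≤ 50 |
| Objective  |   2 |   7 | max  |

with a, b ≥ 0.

At a = 10, b = 2, compute slack b - a·x for each constraint:
  C1: 58 − 50 = 8  (slack)
  C2: 14 − 14 = 0  (binding)
  C3: 20 − 20 = 0  (binding)
  C4: 50 − 46 = 4  (slack)

Optimal: a = 10, b = 2
Binding: C2, C3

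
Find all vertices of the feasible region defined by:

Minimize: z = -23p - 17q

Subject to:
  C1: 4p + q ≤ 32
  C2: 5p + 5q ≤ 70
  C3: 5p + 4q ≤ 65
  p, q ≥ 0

(0, 0), (8, 0), (6, 8), (0, 14)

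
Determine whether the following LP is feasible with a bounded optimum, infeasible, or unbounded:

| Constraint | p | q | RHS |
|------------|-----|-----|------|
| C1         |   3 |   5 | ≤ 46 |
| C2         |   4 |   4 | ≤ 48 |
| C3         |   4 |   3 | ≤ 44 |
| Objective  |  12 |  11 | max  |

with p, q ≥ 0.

Feasible with a bounded optimal solution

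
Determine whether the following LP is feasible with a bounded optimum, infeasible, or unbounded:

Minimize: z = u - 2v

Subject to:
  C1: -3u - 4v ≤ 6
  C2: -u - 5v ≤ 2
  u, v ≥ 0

Unbounded (objective can decrease without bound)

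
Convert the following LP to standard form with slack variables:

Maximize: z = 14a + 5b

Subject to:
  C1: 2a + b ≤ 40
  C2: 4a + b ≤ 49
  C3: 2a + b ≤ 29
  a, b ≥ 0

max z = 14a + 5b

s.t.
  2a + b + s1 = 40
  4a + b + s2 = 49
  2a + b + s3 = 29
  a, b, s1, s2, s3 ≥ 0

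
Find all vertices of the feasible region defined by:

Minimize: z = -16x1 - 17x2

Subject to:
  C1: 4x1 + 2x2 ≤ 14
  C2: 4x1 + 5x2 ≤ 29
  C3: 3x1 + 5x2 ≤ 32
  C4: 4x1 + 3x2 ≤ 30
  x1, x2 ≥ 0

(0, 0), (3.5, 0), (1, 5), (0, 5.8)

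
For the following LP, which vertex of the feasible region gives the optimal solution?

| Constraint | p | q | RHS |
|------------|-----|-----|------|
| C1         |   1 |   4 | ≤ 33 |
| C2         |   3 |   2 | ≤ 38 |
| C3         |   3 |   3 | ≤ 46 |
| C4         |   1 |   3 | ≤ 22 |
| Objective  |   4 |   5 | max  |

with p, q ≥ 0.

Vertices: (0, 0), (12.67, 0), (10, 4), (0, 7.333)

Evaluate the objective at each vertex of the feasible region:
  z(0, 0) = 0
  z(12.67, 0) = 50.67
  z(10, 4) = 60  ←
  z(0, 7.333) = 36.67
The maximum is at p = 10, q = 4.

(10, 4)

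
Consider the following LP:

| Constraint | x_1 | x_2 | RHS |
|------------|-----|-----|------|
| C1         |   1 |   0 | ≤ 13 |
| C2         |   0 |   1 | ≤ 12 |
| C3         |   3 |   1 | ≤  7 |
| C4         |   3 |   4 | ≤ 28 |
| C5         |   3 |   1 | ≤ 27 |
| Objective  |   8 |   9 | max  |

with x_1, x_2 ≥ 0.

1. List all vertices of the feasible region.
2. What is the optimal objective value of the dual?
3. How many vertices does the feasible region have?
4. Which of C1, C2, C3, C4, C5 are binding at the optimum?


1. (0, 0), (2.333, 0), (0, 7)
2. 63
3. 3
4. C3, C4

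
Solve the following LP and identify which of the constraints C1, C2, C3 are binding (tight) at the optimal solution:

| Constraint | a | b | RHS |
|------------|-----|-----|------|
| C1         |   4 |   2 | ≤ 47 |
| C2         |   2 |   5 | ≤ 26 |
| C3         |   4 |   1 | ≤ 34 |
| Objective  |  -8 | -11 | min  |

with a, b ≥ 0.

At a = 8, b = 2, compute slack b - a·x for each constraint:
  C1: 47 − 36 = 11  (slack)
  C2: 26 − 26 = 0  (binding)
  C3: 34 − 34 = 0  (binding)

Optimal: a = 8, b = 2
Binding: C2, C3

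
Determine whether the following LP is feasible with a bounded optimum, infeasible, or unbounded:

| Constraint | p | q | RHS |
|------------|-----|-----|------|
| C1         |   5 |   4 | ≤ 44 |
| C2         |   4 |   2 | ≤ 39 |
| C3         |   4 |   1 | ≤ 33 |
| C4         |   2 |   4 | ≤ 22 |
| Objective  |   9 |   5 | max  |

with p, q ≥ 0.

Feasible with a bounded optimal solution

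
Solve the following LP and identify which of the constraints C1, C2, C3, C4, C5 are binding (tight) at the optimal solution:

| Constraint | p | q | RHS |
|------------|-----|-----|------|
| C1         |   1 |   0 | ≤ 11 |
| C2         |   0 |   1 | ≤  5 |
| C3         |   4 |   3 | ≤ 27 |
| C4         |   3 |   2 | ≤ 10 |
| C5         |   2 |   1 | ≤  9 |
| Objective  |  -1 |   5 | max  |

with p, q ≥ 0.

At p = 0, q = 5, compute slack b - a·x for each constraint:
  C1: 11 − 0 = 11  (slack)
  C2: 5 − 5 = 0  (binding)
  C3: 27 − 15 = 12  (slack)
  C4: 10 − 10 = 0  (binding)
  C5: 9 − 5 = 4  (slack)

Optimal: p = 0, q = 5
Binding: C2, C4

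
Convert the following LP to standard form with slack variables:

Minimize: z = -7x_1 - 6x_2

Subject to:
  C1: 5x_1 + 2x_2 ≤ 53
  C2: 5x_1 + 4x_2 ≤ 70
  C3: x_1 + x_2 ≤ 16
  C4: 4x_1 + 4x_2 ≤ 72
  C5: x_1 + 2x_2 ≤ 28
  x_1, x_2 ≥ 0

min z = -7x_1 - 6x_2

s.t.
  5x_1 + 2x_2 + s1 = 53
  5x_1 + 4x_2 + s2 = 70
  x_1 + x_2 + s3 = 16
  4x_1 + 4x_2 + s4 = 72
  x_1 + 2x_2 + s5 = 28
  x_1, x_2, s1, s2, s3, s4, s5 ≥ 0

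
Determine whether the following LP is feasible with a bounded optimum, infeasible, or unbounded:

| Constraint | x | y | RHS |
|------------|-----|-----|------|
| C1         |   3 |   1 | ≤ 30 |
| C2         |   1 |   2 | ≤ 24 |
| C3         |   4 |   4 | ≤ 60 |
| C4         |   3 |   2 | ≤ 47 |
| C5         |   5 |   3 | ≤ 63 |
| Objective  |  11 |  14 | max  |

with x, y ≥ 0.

Feasible with a bounded optimal solution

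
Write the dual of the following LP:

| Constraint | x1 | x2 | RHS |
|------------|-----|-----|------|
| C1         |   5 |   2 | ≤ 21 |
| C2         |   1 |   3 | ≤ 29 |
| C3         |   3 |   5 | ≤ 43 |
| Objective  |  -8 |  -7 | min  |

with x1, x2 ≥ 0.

Primal min cᵀx s.t. Ax ≤ b, x ≥ 0  →  Dual max −bᵀy s.t. Aᵀy ≥ −c, y ≥ 0.

Maximize: z = -21y1 - 29y2 - 43y3

Subject to:
  5y1 + y2 + 3y3 ≥ 8
  2y1 + 3y2 + 5y3 ≥ 7
  y1, y2, y3 ≥ 0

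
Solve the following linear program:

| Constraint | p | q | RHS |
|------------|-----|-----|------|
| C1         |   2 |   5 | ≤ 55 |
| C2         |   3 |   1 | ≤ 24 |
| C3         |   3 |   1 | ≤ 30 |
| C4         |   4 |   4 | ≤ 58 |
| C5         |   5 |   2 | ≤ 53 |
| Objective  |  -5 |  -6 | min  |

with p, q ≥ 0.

Evaluate the objective at each vertex of the feasible region:
  z(0, 0) = 0
  z(8, 0) = -40
  z(5, 9) = -79  ←
  z(0, 11) = -66
The minimum is at p = 5, q = 9.

p = 5, q = 9, z = -79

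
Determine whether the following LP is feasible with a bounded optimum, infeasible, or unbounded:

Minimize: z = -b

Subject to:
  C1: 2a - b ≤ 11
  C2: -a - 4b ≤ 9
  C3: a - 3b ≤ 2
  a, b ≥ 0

Unbounded (objective can decrease without bound)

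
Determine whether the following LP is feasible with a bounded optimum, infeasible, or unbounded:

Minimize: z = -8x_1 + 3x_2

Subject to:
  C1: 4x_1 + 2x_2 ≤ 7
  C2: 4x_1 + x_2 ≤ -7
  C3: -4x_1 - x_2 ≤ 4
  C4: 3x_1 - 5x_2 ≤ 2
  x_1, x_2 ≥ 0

Infeasible (no feasible solution exists)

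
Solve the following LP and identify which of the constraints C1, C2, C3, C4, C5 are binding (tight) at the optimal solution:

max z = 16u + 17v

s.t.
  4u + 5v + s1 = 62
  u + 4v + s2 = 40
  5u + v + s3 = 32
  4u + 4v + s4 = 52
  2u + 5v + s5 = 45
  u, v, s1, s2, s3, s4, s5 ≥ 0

At u = 5, v = 7, compute slack b - a·x for each constraint:
  C1: 62 − 55 = 7  (slack)
  C2: 40 − 33 = 7  (slack)
  C3: 32 − 32 = 0  (binding)
  C4: 52 − 48 = 4  (slack)
  C5: 45 − 45 = 0  (binding)

Optimal: u = 5, v = 7
Binding: C3, C5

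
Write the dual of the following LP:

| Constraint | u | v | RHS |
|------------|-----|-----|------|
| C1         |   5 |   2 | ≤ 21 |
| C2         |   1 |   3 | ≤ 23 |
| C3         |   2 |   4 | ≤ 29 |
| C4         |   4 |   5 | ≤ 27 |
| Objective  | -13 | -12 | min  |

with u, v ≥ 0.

Primal min cᵀx s.t. Ax ≤ b, x ≥ 0  →  Dual max −bᵀy s.t. Aᵀy ≥ −c, y ≥ 0.

Maximize: z = -21y1 - 23y2 - 29y3 - 27y4

Subject to:
  5y1 + y2 + 2y3 + 4y4 ≥ 13
  2y1 + 3y2 + 4y3 + 5y4 ≥ 12
  y1, y2, y3, y4 ≥ 0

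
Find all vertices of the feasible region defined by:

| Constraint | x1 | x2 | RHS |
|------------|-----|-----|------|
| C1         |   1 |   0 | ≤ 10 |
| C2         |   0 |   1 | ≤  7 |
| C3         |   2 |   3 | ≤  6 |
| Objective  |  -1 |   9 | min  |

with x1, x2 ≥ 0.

(0, 0), (3, 0), (0, 2)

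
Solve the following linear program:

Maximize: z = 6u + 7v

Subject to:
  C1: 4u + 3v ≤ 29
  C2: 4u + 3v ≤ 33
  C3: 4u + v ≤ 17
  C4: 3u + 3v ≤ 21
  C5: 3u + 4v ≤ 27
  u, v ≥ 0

Evaluate the objective at each vertex of the feasible region:
  z(0, 0) = 0
  z(4.25, 0) = 25.5
  z(3.333, 3.667) = 45.67
  z(1, 6) = 48  ←
  z(0, 6.75) = 47.25
The maximum is at u = 1, v = 6.

u = 1, v = 6, z = 48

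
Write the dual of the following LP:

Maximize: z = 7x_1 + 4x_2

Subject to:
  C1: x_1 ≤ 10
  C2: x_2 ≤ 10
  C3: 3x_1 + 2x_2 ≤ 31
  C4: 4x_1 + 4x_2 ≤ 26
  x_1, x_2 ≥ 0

Primal max cᵀx s.t. Ax ≤ b, x ≥ 0  →  Dual min bᵀy s.t. Aᵀy ≥ c, y ≥ 0.

Minimize: z = 10y1 + 10y2 + 31y3 + 26y4

Subject to:
  y1 + 3y3 + 4y4 ≥ 7
  y2 + 2y3 + 4y4 ≥ 4
  y1, y2, y3, y4 ≥ 0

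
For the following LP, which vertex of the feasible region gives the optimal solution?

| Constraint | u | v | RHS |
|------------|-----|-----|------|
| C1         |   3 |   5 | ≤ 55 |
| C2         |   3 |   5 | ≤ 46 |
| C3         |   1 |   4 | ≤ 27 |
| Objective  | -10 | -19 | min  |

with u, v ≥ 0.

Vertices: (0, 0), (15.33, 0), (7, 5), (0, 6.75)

Evaluate the objective at each vertex of the feasible region:
  z(0, 0) = 0
  z(15.33, 0) = -153.3
  z(7, 5) = -165  ←
  z(0, 6.75) = -128.2
The minimum is at u = 7, v = 5.

(7, 5)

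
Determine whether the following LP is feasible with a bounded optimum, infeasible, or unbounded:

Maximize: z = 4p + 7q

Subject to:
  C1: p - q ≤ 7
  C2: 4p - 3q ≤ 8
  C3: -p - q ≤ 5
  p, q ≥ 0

Unbounded (objective can increase without bound)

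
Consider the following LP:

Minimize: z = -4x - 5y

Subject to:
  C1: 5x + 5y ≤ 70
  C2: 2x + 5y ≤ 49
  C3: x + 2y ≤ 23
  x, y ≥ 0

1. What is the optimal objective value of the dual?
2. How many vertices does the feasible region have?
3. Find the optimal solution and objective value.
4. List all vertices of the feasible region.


1. -63
2. 4
3. x = 7, y = 7, z = -63
4. (0, 0), (14, 0), (7, 7), (0, 9.8)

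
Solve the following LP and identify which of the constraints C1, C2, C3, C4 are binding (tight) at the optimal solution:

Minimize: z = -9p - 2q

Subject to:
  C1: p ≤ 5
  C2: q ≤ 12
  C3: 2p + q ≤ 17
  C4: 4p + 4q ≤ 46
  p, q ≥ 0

At p = 5, q = 6.5, compute slack b - a·x for each constraint:
  C1: 5 − 5 = 0  (binding)
  C2: 12 − 6.5 = 5.5  (slack)
  C3: 17 − 16.5 = 0.5  (slack)
  C4: 46 − 46 = 0  (binding)

Optimal: p = 5, q = 6.5
Binding: C1, C4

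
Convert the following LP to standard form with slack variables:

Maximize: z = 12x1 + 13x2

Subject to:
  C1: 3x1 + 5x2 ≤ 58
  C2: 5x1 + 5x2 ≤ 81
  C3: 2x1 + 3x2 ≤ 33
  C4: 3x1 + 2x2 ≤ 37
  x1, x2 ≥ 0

max z = 12x1 + 13x2

s.t.
  3x1 + 5x2 + s1 = 58
  5x1 + 5x2 + s2 = 81
  2x1 + 3x2 + s3 = 33
  3x1 + 2x2 + s4 = 37
  x1, x2, s1, s2, s3, s4 ≥ 0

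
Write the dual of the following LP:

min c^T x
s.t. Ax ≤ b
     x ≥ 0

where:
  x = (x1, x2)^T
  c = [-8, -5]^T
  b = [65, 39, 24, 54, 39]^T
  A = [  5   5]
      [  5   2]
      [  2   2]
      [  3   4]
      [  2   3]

Primal min cᵀx s.t. Ax ≤ b, x ≥ 0  →  Dual max −bᵀy s.t. Aᵀy ≥ −c, y ≥ 0.

Maximize: z = -65y1 - 39y2 - 24y3 - 54y4 - 39y5

Subject to:
  5y1 + 5y2 + 2y3 + 3y4 + 2y5 ≥ 8
  5y1 + 2y2 + 2y3 + 4y4 + 3y5 ≥ 5
  y1, y2, y3, y4, y5 ≥ 0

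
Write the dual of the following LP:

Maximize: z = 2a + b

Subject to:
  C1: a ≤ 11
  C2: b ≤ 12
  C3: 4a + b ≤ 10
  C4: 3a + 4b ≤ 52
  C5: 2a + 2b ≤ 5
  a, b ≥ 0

Primal max cᵀx s.t. Ax ≤ b, x ≥ 0  →  Dual min bᵀy s.t. Aᵀy ≥ c, y ≥ 0.

Minimize: z = 11y1 + 12y2 + 10y3 + 52y4 + 5y5

Subject to:
  y1 + 4y3 + 3y4 + 2y5 ≥ 2
  y2 + y3 + 4y4 + 2y5 ≥ 1
  y1, y2, y3, y4, y5 ≥ 0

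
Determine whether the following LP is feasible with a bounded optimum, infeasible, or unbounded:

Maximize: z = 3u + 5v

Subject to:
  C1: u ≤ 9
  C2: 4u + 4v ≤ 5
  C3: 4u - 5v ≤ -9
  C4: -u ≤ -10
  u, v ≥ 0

Infeasible (no feasible solution exists)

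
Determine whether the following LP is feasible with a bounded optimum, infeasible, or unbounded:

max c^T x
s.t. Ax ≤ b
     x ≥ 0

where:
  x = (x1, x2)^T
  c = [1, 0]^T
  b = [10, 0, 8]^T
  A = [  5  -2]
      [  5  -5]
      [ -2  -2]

Unbounded (objective can increase without bound)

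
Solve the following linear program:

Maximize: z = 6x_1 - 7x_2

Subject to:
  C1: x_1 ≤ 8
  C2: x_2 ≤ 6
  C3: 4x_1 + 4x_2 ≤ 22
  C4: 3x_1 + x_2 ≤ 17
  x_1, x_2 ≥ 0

Evaluate the objective at each vertex of the feasible region:
  z(0, 0) = 0
  z(5.5, 0) = 33  ←
  z(0, 5.5) = -38.5
The maximum is at x_1 = 5.5, x_2 = 0.

x_1 = 5.5, x_2 = 0, z = 33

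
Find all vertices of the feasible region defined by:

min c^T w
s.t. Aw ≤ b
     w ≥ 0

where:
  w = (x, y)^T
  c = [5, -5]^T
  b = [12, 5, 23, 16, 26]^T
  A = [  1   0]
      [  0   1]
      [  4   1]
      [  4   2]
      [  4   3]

(0, 0), (4, 0), (1.5, 5), (0, 5)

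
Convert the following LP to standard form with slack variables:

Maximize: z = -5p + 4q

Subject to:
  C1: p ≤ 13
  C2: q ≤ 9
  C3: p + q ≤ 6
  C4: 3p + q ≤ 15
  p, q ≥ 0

max z = -5p + 4q

s.t.
  p + s1 = 13
  q + s2 = 9
  p + q + s3 = 6
  3p + q + s4 = 15
  p, q, s1, s2, s3, s4 ≥ 0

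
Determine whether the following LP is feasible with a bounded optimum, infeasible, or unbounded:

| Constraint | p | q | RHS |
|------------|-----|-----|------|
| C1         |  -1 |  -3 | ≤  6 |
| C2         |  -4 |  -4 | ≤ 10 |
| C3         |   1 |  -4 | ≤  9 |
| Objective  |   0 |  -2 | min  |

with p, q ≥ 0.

Unbounded (objective can decrease without bound)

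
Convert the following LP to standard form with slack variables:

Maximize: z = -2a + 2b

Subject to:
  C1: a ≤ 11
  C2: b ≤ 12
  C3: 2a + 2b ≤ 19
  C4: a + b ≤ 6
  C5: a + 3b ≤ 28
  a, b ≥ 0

max z = -2a + 2b

s.t.
  a + s1 = 11
  b + s2 = 12
  2a + 2b + s3 = 19
  a + b + s4 = 6
  a + 3b + s5 = 28
  a, b, s1, s2, s3, s4, s5 ≥ 0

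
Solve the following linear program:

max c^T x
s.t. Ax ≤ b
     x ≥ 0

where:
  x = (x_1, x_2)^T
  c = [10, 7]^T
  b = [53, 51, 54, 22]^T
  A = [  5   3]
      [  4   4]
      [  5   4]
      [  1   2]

Evaluate the objective at each vertex of the feasible region:
  z(0, 0) = 0
  z(10.6, 0) = 106
  z(10, 1) = 107  ←
  z(3.333, 9.333) = 98.67
  z(0, 11) = 77
The maximum is at x_1 = 10, x_2 = 1.

x_1 = 10, x_2 = 1, z = 107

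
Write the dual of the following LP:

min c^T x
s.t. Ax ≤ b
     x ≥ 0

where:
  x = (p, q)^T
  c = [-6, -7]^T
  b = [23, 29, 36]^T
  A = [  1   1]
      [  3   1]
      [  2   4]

Primal min cᵀx s.t. Ax ≤ b, x ≥ 0  →  Dual max −bᵀy s.t. Aᵀy ≥ −c, y ≥ 0.

Maximize: z = -23y1 - 29y2 - 36y3

Subject to:
  y1 + 3y2 + 2y3 ≥ 6
  y1 + y2 + 4y3 ≥ 7
  y1, y2, y3 ≥ 0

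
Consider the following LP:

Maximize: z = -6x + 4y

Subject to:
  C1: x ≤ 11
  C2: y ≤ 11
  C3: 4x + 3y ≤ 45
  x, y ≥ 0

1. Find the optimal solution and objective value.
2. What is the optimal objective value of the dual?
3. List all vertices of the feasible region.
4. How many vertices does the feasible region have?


1. x = 0, y = 11, z = 44
2. 44
3. (0, 0), (11, 0), (11, 0.3333), (3, 11), (0, 11)
4. 5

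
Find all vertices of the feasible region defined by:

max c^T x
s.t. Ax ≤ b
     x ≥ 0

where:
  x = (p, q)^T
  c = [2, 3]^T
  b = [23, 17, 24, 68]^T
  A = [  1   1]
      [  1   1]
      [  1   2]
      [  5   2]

(0, 0), (13.6, 0), (11.33, 5.667), (10, 7), (0, 12)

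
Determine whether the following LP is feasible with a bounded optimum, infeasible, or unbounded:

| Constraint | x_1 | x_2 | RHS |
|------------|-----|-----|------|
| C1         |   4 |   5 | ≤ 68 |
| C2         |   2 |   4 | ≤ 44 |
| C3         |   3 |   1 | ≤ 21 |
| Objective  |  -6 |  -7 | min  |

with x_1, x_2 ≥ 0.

Feasible with a bounded optimal solution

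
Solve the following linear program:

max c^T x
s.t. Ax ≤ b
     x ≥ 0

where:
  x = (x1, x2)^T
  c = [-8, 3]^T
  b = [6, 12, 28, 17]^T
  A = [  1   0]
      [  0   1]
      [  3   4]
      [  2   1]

Evaluate the objective at each vertex of the feasible region:
  z(0, 0) = 0
  z(6, 0) = -48
  z(6, 2.5) = -40.5
  z(0, 7) = 21  ←
The maximum is at x1 = 0, x2 = 7.

x1 = 0, x2 = 7, z = 21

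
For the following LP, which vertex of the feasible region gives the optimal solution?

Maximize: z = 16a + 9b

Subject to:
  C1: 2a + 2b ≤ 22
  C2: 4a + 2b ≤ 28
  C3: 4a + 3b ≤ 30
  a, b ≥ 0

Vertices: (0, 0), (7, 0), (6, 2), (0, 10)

Evaluate the objective at each vertex of the feasible region:
  z(0, 0) = 0
  z(7, 0) = 112
  z(6, 2) = 114  ←
  z(0, 10) = 90
The maximum is at a = 6, b = 2.

(6, 2)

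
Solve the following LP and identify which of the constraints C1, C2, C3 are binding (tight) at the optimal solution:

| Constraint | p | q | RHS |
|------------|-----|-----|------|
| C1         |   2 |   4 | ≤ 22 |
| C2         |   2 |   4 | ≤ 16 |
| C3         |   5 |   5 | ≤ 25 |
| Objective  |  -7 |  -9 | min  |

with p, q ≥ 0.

At p = 2, q = 3, compute slack b - a·x for each constraint:
  C1: 22 − 16 = 6  (slack)
  C2: 16 − 16 = 0  (binding)
  C3: 25 − 25 = 0  (binding)

Optimal: p = 2, q = 3
Binding: C2, C3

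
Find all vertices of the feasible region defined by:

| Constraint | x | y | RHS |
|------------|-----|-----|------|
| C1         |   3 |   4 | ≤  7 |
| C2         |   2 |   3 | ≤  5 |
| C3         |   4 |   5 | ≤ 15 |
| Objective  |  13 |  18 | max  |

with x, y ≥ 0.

(0, 0), (2.333, 0), (1, 1), (0, 1.667)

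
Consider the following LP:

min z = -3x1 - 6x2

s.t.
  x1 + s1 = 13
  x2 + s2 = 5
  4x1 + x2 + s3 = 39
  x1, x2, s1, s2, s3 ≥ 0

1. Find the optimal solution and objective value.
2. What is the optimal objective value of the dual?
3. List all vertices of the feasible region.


1. x1 = 8.5, x2 = 5, z = -55.5
2. -55.5
3. (0, 0), (9.75, 0), (8.5, 5), (0, 5)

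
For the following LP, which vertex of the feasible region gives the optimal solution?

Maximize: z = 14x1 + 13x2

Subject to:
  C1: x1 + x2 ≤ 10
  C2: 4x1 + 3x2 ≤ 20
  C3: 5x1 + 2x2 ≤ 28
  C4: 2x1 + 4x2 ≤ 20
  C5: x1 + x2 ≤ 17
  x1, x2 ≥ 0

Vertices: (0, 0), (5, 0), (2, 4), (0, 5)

Evaluate the objective at each vertex of the feasible region:
  z(0, 0) = 0
  z(5, 0) = 70
  z(2, 4) = 80  ←
  z(0, 5) = 65
The maximum is at x1 = 2, x2 = 4.

(2, 4)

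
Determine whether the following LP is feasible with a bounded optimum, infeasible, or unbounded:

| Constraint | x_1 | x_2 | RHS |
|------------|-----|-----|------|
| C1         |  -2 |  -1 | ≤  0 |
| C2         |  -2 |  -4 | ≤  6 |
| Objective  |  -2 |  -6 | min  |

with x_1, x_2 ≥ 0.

Unbounded (objective can decrease without bound)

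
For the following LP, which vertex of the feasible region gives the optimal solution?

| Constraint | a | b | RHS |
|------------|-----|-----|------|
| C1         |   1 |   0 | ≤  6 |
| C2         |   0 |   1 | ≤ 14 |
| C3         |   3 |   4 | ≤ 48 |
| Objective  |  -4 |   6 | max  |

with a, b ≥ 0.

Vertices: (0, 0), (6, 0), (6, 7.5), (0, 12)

Evaluate the objective at each vertex of the feasible region:
  z(0, 0) = 0
  z(6, 0) = -24
  z(6, 7.5) = 21
  z(0, 12) = 72  ←
The maximum is at a = 0, b = 12.

(0, 12)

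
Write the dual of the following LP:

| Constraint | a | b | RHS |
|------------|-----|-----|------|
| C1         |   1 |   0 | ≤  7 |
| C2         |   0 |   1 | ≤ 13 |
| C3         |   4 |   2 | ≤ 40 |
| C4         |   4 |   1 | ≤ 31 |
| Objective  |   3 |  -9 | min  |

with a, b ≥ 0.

Primal min cᵀx s.t. Ax ≤ b, x ≥ 0  →  Dual max −bᵀy s.t. Aᵀy ≥ −c, y ≥ 0.

Maximize: z = -7y1 - 13y2 - 40y3 - 31y4

Subject to:
  y1 + 4y3 + 4y4 ≥ -3
  y2 + 2y3 + y4 ≥ 9
  y1, y2, y3, y4 ≥ 0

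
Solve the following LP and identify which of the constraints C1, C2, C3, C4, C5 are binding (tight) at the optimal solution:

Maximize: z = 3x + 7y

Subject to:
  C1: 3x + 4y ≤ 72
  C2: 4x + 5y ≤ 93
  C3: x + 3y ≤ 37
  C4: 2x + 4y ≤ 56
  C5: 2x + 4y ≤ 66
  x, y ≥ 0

At x = 10, y = 9, compute slack b - a·x for each constraint:
  C1: 72 − 66 = 6  (slack)
  C2: 93 − 85 = 8  (slack)
  C3: 37 − 37 = 0  (binding)
  C4: 56 − 56 = 0  (binding)
  C5: 66 − 56 = 10  (slack)

Optimal: x = 10, y = 9
Binding: C3, C4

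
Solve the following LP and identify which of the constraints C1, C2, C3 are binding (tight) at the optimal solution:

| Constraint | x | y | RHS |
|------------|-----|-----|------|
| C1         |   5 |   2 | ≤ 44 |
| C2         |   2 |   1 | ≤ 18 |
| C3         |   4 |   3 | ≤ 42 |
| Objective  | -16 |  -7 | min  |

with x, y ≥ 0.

At x = 8, y = 2, compute slack b - a·x for each constraint:
  C1: 44 − 44 = 0  (binding)
  C2: 18 − 18 = 0  (binding)
  C3: 42 − 38 = 4  (slack)

Optimal: x = 8, y = 2
Binding: C1, C2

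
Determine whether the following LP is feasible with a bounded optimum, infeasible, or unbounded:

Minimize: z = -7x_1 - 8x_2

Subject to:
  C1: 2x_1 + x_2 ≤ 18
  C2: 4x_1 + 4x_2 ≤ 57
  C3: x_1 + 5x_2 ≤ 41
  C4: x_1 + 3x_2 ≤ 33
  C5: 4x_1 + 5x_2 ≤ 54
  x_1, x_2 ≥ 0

Feasible with a bounded optimal solution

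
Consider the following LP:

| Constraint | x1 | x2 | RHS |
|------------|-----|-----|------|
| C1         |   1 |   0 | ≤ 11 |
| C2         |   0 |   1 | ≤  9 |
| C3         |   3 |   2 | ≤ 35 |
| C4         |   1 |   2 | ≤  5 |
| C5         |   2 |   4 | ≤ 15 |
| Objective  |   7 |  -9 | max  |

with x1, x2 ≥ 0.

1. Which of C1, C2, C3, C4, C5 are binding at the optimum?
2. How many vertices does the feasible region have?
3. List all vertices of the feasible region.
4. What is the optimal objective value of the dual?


1. C4
2. 3
3. (0, 0), (5, 0), (0, 2.5)
4. 35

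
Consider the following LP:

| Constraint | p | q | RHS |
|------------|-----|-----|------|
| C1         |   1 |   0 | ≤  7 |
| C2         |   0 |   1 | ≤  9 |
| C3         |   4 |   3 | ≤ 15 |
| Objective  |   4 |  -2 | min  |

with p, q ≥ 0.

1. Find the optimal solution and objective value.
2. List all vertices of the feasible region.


1. p = 0, q = 5, z = -10
2. (0, 0), (3.75, 0), (0, 5)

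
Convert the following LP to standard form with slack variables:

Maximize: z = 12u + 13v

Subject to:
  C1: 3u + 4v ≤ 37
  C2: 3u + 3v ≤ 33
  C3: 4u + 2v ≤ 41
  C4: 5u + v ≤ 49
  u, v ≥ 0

max z = 12u + 13v

s.t.
  3u + 4v + s1 = 37
  3u + 3v + s2 = 33
  4u + 2v + s3 = 41
  5u + v + s4 = 49
  u, v, s1, s2, s3, s4 ≥ 0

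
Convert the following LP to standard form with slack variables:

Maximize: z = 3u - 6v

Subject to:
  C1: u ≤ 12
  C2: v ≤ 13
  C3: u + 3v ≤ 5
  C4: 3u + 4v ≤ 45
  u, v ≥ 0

max z = 3u - 6v

s.t.
  u + s1 = 12
  v + s2 = 13
  u + 3v + s3 = 5
  3u + 4v + s4 = 45
  u, v, s1, s2, s3, s4 ≥ 0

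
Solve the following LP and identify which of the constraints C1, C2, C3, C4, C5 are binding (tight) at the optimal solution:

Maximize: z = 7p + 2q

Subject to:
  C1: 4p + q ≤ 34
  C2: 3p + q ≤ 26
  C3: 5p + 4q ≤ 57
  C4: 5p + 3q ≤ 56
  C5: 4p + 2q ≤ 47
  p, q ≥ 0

At p = 8, q = 2, compute slack b - a·x for each constraint:
  C1: 34 − 34 = 0  (binding)
  C2: 26 − 26 = 0  (binding)
  C3: 57 − 48 = 9  (slack)
  C4: 56 − 46 = 10  (slack)
  C5: 47 − 36 = 11  (slack)

Optimal: p = 8, q = 2
Binding: C1, C2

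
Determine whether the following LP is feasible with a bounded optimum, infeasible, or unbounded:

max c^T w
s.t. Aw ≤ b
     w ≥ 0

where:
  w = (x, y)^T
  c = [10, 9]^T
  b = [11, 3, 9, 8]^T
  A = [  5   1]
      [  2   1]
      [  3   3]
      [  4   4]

Feasible with a bounded optimal solution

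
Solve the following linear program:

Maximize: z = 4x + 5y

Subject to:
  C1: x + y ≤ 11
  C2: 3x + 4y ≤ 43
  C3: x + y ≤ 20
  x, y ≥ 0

Evaluate the objective at each vertex of the feasible region:
  z(0, 0) = 0
  z(11, 0) = 44
  z(1, 10) = 54  ←
  z(0, 10.75) = 53.75
The maximum is at x = 1, y = 10.

x = 1, y = 10, z = 54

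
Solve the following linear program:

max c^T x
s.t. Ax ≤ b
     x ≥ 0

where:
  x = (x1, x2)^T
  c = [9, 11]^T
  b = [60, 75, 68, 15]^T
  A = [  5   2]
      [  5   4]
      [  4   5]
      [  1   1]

Evaluate the objective at each vertex of the feasible region:
  z(0, 0) = 0
  z(12, 0) = 108
  z(10, 5) = 145
  z(7, 8) = 151  ←
  z(0, 13.6) = 149.6
The maximum is at x1 = 7, x2 = 8.

x1 = 7, x2 = 8, z = 151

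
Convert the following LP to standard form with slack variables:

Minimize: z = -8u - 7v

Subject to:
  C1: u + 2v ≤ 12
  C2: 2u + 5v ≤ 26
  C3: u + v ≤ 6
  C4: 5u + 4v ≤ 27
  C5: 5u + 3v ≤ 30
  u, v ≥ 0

min z = -8u - 7v

s.t.
  u + 2v + s1 = 12
  2u + 5v + s2 = 26
  u + v + s3 = 6
  5u + 4v + s4 = 27
  5u + 3v + s5 = 30
  u, v, s1, s2, s3, s4, s5 ≥ 0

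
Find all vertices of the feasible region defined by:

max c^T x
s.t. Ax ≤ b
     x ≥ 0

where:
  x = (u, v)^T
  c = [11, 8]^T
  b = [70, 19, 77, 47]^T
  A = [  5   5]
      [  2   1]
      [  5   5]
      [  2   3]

(0, 0), (9.5, 0), (5, 9), (0, 14)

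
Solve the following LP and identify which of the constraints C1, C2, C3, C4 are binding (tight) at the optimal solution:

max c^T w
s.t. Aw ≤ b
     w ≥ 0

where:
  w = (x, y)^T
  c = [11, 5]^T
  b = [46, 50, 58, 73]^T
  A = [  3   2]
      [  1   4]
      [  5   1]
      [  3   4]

At x = 10, y = 8, compute slack b - a·x for each constraint:
  C1: 46 − 46 = 0  (binding)
  C2: 50 − 42 = 8  (slack)
  C3: 58 − 58 = 0  (binding)
  C4: 73 − 62 = 11  (slack)

Optimal: x = 10, y = 8
Binding: C1, C3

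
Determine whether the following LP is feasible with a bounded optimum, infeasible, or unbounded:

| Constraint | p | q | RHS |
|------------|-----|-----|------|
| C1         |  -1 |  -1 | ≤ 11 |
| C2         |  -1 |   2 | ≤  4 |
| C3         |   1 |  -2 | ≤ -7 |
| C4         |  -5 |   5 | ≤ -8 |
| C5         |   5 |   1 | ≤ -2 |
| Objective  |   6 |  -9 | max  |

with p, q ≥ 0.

Infeasible (no feasible solution exists)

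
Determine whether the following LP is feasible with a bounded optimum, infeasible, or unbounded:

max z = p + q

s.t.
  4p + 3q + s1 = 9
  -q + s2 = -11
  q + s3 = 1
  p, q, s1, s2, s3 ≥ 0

Infeasible (no feasible solution exists)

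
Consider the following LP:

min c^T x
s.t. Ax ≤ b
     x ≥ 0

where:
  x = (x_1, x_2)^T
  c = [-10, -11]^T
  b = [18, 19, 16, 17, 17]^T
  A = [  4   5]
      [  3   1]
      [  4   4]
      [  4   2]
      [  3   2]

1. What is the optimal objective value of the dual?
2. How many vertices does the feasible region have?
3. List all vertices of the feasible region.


1. -42
2. 4
3. (0, 0), (4, 0), (2, 2), (0, 3.6)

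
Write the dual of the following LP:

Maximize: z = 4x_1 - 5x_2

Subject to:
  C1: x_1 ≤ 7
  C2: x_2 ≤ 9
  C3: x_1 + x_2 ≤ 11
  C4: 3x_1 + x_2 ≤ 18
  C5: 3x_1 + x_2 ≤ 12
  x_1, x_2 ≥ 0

Primal max cᵀx s.t. Ax ≤ b, x ≥ 0  →  Dual min bᵀy s.t. Aᵀy ≥ c, y ≥ 0.

Minimize: z = 7y1 + 9y2 + 11y3 + 18y4 + 12y5

Subject to:
  y1 + y3 + 3y4 + 3y5 ≥ 4
  y2 + y3 + y4 + y5 ≥ -5
  y1, y2, y3, y4, y5 ≥ 0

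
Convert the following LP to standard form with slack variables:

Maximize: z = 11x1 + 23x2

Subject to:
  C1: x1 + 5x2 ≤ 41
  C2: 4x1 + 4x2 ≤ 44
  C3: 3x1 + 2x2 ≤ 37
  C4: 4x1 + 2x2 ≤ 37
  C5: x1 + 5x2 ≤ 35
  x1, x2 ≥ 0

max z = 11x1 + 23x2

s.t.
  x1 + 5x2 + s1 = 41
  4x1 + 4x2 + s2 = 44
  3x1 + 2x2 + s3 = 37
  4x1 + 2x2 + s4 = 37
  x1 + 5x2 + s5 = 35
  x1, x2, s1, s2, s3, s4, s5 ≥ 0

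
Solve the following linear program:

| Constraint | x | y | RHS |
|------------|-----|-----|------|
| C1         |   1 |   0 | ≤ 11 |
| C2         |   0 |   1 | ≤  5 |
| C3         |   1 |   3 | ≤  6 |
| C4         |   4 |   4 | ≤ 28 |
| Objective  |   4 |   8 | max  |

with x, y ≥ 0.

Evaluate the objective at each vertex of the feasible region:
  z(0, 0) = 0
  z(6, 0) = 24  ←
  z(0, 2) = 16
The maximum is at x = 6, y = 0.

x = 6, y = 0, z = 24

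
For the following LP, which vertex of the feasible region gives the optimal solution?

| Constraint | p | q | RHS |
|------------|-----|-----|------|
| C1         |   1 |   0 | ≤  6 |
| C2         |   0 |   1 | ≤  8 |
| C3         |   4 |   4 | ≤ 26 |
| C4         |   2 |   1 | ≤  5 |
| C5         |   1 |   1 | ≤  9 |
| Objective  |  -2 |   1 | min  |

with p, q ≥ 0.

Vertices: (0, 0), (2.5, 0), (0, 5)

Evaluate the objective at each vertex of the feasible region:
  z(0, 0) = 0
  z(2.5, 0) = -5  ←
  z(0, 5) = 5
The minimum is at p = 2.5, q = 0.

(2.5, 0)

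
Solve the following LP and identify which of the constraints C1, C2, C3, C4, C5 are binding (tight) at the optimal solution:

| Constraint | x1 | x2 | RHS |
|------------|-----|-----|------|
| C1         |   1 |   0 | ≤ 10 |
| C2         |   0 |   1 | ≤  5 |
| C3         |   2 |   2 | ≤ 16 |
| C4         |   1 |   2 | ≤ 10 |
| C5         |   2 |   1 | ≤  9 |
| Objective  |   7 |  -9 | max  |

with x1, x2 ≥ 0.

At x1 = 4.5, x2 = 0, compute slack b - a·x for each constraint:
  C1: 10 − 4.5 = 5.5  (slack)
  C2: 5 − 0 = 5  (slack)
  C3: 16 − 9 = 7  (slack)
  C4: 10 − 4.5 = 5.5  (slack)
  C5: 9 − 9 = 0  (binding)

Optimal: x1 = 4.5, x2 = 0
Binding: C5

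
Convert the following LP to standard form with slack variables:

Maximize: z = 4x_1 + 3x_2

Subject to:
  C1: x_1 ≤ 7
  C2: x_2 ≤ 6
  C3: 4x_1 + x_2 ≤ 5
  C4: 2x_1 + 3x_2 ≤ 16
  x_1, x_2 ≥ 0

max z = 4x_1 + 3x_2

s.t.
  x_1 + s1 = 7
  x_2 + s2 = 6
  4x_1 + x_2 + s3 = 5
  2x_1 + 3x_2 + s4 = 16
  x_1, x_2, s1, s2, s3, s4 ≥ 0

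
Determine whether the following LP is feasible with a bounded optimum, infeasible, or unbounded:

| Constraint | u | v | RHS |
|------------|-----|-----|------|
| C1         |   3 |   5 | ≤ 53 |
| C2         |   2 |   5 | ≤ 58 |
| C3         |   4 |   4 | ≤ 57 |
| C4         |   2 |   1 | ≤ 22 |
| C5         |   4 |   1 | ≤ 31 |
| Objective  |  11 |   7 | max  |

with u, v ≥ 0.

Feasible with a bounded optimal solution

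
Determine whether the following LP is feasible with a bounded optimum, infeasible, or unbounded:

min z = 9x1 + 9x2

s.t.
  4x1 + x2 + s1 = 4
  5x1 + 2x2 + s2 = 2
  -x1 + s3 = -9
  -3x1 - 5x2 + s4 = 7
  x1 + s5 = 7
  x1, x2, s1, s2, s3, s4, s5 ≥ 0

Infeasible (no feasible solution exists)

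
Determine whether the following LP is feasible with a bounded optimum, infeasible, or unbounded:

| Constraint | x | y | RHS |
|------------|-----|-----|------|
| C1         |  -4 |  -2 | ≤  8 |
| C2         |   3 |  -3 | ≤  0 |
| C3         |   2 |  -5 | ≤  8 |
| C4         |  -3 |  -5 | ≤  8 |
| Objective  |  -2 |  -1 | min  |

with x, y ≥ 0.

Unbounded (objective can decrease without bound)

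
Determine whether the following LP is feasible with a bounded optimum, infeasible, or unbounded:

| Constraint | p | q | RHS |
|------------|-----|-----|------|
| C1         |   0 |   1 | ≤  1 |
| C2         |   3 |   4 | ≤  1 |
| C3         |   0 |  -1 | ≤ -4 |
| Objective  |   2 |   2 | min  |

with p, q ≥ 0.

Infeasible (no feasible solution exists)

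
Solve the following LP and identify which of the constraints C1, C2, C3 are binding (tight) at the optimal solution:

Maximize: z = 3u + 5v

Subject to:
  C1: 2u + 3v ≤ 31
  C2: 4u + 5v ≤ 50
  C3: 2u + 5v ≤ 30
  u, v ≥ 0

At u = 10, v = 2, compute slack b - a·x for each constraint:
  C1: 31 − 26 = 5  (slack)
  C2: 50 − 50 = 0  (binding)
  C3: 30 − 30 = 0  (binding)

Optimal: u = 10, v = 2
Binding: C2, C3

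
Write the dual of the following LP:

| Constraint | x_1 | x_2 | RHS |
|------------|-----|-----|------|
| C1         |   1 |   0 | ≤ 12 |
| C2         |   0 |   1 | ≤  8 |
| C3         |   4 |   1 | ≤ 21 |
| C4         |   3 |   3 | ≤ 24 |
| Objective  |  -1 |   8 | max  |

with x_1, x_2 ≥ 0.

Primal max cᵀx s.t. Ax ≤ b, x ≥ 0  →  Dual min bᵀy s.t. Aᵀy ≥ c, y ≥ 0.

Minimize: z = 12y1 + 8y2 + 21y3 + 24y4

Subject to:
  y1 + 4y3 + 3y4 ≥ -1
  y2 + y3 + 3y4 ≥ 8
  y1, y2, y3, y4 ≥ 0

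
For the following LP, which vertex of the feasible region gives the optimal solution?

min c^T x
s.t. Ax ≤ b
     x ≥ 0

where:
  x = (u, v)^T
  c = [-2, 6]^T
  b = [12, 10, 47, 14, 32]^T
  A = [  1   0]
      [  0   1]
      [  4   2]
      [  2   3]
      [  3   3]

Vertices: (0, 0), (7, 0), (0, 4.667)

Evaluate the objective at each vertex of the feasible region:
  z(0, 0) = 0
  z(7, 0) = -14  ←
  z(0, 4.667) = 28
The minimum is at u = 7, v = 0.

(7, 0)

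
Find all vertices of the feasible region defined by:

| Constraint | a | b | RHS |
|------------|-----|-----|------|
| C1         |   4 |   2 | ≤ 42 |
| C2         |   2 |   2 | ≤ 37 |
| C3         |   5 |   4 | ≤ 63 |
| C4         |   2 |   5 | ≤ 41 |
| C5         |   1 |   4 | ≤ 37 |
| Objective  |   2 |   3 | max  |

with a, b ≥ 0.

(0, 0), (10.5, 0), (8, 5), (0, 8.2)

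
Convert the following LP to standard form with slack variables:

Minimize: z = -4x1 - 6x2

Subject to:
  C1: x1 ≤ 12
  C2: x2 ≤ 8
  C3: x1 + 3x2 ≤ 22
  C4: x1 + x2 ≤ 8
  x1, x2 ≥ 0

min z = -4x1 - 6x2

s.t.
  x1 + s1 = 12
  x2 + s2 = 8
  x1 + 3x2 + s3 = 22
  x1 + x2 + s4 = 8
  x1, x2, s1, s2, s3, s4 ≥ 0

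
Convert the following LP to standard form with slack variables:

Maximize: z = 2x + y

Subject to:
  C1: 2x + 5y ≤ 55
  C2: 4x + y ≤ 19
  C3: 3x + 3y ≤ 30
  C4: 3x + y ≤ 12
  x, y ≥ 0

max z = 2x + y

s.t.
  2x + 5y + s1 = 55
  4x + y + s2 = 19
  3x + 3y + s3 = 30
  3x + y + s4 = 12
  x, y, s1, s2, s3, s4 ≥ 0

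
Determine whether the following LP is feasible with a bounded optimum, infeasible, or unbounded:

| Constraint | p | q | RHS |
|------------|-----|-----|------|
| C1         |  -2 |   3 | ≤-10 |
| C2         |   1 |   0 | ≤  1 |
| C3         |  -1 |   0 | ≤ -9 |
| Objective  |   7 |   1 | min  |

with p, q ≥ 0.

Infeasible (no feasible solution exists)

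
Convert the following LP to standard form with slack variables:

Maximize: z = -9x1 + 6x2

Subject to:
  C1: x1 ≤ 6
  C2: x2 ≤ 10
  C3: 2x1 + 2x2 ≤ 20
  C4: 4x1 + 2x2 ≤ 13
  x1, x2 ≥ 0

max z = -9x1 + 6x2

s.t.
  x1 + s1 = 6
  x2 + s2 = 10
  2x1 + 2x2 + s3 = 20
  4x1 + 2x2 + s4 = 13
  x1, x2, s1, s2, s3, s4 ≥ 0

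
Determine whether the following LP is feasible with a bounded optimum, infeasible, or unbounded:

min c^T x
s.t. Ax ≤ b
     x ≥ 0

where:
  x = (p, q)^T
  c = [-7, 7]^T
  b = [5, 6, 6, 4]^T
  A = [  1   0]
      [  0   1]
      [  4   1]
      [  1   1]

Feasible with a bounded optimal solution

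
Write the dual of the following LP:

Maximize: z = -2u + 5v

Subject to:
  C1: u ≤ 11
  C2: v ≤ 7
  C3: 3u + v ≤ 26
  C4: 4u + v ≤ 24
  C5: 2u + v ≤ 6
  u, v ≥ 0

Primal max cᵀx s.t. Ax ≤ b, x ≥ 0  →  Dual min bᵀy s.t. Aᵀy ≥ c, y ≥ 0.

Minimize: z = 11y1 + 7y2 + 26y3 + 24y4 + 6y5

Subject to:
  y1 + 3y3 + 4y4 + 2y5 ≥ -2
  y2 + y3 + y4 + y5 ≥ 5
  y1, y2, y3, y4, y5 ≥ 0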